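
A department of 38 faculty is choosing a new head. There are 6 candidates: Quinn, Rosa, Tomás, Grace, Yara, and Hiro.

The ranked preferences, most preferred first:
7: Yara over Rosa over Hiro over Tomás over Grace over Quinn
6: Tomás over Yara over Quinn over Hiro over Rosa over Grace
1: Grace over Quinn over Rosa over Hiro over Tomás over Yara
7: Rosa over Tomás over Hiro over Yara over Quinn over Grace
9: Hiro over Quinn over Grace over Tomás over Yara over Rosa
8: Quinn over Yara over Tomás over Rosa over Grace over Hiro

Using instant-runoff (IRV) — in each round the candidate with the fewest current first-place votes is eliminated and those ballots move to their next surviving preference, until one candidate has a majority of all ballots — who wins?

Yara

Round 1: Quinn 8, Rosa 7, Tomás 6, Grace 1, Yara 7, Hiro 9. Grace eliminated.
Round 2: Quinn 9, Rosa 7, Tomás 6, Yara 7, Hiro 9. Tomás eliminated.
Round 3: Quinn 9, Rosa 7, Yara 13, Hiro 9. Rosa eliminated.
Round 4: Quinn 9, Yara 13, Hiro 16. Quinn eliminated.
Round 5: Yara 21, Hiro 17. Yara has a majority (≥20).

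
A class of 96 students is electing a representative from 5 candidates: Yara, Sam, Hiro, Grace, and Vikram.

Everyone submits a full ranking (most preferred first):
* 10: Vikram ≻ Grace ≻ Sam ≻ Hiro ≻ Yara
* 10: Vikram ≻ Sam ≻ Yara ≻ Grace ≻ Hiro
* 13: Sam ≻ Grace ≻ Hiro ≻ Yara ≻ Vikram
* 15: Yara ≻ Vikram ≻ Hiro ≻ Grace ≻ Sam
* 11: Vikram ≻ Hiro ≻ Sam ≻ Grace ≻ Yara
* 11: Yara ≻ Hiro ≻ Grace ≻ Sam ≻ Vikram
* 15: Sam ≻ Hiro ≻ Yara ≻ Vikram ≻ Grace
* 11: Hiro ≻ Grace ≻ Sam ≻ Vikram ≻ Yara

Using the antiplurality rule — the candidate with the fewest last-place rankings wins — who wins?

Hiro

Last-place votes: Yara 32, Sam 15, Hiro 10, Grace 15, Vikram 24.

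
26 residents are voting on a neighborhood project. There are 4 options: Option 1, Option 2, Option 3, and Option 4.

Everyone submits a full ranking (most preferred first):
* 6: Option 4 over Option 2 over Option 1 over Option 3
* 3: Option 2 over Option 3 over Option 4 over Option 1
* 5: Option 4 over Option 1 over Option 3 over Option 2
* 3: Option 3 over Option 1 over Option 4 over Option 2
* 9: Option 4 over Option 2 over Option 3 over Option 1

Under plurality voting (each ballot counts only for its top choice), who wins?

First-place votes: Option 1 0, Option 2 3, Option 3 3, Option 4 20.

Option 4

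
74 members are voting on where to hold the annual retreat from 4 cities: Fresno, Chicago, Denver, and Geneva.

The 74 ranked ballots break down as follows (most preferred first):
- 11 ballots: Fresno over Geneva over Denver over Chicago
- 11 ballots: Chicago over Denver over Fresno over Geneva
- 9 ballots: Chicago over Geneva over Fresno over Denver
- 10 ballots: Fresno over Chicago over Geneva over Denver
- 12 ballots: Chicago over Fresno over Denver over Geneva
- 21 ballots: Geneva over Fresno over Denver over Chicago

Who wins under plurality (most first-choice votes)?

Chicago

First-place votes: Fresno 21, Chicago 32, Denver 0, Geneva 21.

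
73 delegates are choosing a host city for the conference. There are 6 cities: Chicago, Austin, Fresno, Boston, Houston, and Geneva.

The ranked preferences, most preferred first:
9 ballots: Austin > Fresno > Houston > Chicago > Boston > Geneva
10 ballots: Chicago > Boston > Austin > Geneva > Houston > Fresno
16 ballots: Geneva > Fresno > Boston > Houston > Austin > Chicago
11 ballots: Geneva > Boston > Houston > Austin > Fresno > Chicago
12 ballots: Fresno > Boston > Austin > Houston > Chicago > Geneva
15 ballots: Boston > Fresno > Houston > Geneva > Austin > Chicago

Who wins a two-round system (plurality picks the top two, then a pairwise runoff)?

Round 1 first-place votes: Chicago 10, Austin 9, Fresno 12, Boston 15, Houston 0, Geneva 27. Geneva and Boston advance.
Runoff: Geneva is ranked above Boston on 27 ballots, Boston above Geneva on 46.

Boston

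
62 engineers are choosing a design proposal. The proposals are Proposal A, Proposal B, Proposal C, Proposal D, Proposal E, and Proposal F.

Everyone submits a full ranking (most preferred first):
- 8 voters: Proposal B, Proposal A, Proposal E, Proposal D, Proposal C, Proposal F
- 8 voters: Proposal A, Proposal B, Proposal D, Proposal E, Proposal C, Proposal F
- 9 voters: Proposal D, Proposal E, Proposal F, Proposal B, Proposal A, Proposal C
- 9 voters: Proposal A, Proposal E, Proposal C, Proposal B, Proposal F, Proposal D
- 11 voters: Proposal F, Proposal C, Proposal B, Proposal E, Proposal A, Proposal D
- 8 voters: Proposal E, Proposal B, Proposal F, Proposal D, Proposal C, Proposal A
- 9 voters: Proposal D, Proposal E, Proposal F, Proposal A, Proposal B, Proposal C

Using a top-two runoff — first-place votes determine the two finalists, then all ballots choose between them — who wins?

Proposal A

Round 1 first-place votes: Proposal A 17, Proposal B 8, Proposal C 0, Proposal D 18, Proposal E 8, Proposal F 11. Proposal D and Proposal A advance.
Runoff: Proposal D is ranked above Proposal A on 26 ballots, Proposal A above Proposal D on 36.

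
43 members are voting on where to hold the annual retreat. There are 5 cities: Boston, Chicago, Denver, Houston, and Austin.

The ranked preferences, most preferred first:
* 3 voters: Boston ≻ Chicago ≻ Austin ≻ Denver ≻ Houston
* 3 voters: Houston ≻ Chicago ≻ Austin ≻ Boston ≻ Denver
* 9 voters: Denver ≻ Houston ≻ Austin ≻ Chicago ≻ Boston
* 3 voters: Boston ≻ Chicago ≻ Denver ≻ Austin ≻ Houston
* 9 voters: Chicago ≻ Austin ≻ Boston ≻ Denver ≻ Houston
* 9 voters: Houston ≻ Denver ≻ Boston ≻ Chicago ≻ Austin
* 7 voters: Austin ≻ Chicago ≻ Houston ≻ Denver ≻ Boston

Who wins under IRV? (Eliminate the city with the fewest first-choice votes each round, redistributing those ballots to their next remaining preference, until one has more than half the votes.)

Round 1: Boston 6, Chicago 9, Denver 9, Houston 12, Austin 7. Boston eliminated.
Round 2: Chicago 15, Denver 9, Houston 12, Austin 7. Austin eliminated.
Round 3: Chicago 22, Denver 9, Houston 12. Chicago has a majority (≥22).

Chicago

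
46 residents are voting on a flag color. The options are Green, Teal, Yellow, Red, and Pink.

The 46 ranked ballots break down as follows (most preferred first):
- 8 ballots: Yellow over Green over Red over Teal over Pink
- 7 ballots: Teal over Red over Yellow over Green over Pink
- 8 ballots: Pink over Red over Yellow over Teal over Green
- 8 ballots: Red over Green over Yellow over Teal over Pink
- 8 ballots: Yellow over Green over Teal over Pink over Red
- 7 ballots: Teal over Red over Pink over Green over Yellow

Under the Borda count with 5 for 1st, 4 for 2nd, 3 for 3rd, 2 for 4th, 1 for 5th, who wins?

Green: 8×4 + 7×2 + 8×1 + 8×4 + 8×4 + 7×2 = 132
Teal: 8×2 + 7×5 + 8×2 + 8×2 + 8×3 + 7×5 = 142
Yellow: 8×5 + 7×3 + 8×3 + 8×3 + 8×5 + 7×1 = 156
Red: 8×3 + 7×4 + 8×4 + 8×5 + 8×1 + 7×4 = 160
Pink: 8×1 + 7×1 + 8×5 + 8×1 + 8×2 + 7×3 = 100

Red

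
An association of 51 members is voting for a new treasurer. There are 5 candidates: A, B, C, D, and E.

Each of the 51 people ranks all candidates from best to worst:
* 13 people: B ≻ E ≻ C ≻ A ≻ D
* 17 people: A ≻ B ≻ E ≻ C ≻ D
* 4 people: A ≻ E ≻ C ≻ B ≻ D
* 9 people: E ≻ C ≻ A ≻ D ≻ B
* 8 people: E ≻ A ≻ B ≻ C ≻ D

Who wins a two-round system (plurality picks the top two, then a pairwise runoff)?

Round 1 first-place votes: A 21, B 13, C 0, D 0, E 17. A and E advance.
Runoff: A is ranked above E on 21 ballots, E above A on 30.

E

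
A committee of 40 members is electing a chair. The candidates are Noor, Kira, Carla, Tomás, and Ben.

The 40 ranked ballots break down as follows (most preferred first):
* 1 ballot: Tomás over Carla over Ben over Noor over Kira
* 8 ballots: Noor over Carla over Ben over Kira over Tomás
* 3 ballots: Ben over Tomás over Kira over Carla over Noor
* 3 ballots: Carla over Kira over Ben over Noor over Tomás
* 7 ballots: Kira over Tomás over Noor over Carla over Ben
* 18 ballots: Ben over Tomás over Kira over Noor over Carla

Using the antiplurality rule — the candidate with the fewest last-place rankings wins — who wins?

Kira

Last-place votes: Noor 3, Kira 1, Carla 18, Tomás 11, Ben 7.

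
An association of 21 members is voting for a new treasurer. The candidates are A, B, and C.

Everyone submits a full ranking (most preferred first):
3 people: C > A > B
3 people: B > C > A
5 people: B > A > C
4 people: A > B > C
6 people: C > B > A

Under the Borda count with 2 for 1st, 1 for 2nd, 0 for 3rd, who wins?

A: 3×1 + 3×0 + 5×1 + 4×2 + 6×0 = 16
B: 3×0 + 3×2 + 5×2 + 4×1 + 6×1 = 26
C: 3×2 + 3×1 + 5×0 + 4×0 + 6×2 = 21

B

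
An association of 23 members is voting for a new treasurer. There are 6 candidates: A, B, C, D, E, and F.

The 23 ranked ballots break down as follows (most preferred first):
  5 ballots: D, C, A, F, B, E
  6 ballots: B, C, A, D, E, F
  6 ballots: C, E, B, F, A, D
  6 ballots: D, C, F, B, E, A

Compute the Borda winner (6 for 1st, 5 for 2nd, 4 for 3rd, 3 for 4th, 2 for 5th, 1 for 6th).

C

A: 5×4 + 6×4 + 6×2 + 6×1 = 62
B: 5×2 + 6×6 + 6×4 + 6×3 = 88
C: 5×5 + 6×5 + 6×6 + 6×5 = 121
D: 5×6 + 6×3 + 6×1 + 6×6 = 90
E: 5×1 + 6×2 + 6×5 + 6×2 = 59
F: 5×3 + 6×1 + 6×3 + 6×4 = 63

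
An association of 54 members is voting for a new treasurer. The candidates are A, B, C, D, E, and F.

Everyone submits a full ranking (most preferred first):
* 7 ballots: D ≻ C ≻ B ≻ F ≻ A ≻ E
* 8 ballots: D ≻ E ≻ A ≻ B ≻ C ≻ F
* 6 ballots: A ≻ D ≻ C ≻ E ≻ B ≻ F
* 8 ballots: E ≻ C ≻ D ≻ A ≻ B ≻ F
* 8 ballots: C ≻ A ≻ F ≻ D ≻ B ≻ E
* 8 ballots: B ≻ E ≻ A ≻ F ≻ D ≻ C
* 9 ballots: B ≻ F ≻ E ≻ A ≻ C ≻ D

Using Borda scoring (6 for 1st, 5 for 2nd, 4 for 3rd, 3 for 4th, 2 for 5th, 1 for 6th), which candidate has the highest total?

A

A: 7×2 + 8×4 + 6×6 + 8×3 + 8×5 + 8×4 + 9×3 = 205
B: 7×4 + 8×3 + 6×2 + 8×2 + 8×2 + 8×6 + 9×6 = 198
C: 7×5 + 8×2 + 6×4 + 8×5 + 8×6 + 8×1 + 9×2 = 189
D: 7×6 + 8×6 + 6×5 + 8×4 + 8×3 + 8×2 + 9×1 = 201
E: 7×1 + 8×5 + 6×3 + 8×6 + 8×1 + 8×5 + 9×4 = 197
F: 7×3 + 8×1 + 6×1 + 8×1 + 8×4 + 8×3 + 9×5 = 144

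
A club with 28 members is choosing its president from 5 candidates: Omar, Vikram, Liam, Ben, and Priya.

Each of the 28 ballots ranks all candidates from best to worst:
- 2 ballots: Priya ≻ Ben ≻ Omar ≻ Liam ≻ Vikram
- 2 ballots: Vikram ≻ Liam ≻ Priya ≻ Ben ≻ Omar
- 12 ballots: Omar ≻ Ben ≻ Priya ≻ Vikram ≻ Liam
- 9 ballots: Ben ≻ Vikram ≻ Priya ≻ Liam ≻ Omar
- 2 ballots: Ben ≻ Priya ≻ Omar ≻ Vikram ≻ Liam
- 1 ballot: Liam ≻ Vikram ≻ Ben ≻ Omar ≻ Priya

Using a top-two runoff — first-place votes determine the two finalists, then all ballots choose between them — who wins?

Ben

Round 1 first-place votes: Omar 12, Vikram 2, Liam 1, Ben 11, Priya 2. Omar and Ben advance.
Runoff: Omar is ranked above Ben on 12 ballots, Ben above Omar on 16.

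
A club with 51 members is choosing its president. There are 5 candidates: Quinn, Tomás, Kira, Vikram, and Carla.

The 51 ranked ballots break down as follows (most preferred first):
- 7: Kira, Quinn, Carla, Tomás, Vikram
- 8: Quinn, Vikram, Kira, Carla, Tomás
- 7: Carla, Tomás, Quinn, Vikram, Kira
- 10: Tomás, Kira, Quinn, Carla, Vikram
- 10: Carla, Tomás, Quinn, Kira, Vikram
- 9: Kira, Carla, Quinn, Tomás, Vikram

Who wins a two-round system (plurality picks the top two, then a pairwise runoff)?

Kira

Round 1 first-place votes: Quinn 8, Tomás 10, Kira 16, Vikram 0, Carla 17. Carla and Kira advance.
Runoff: Carla is ranked above Kira on 17 ballots, Kira above Carla on 34.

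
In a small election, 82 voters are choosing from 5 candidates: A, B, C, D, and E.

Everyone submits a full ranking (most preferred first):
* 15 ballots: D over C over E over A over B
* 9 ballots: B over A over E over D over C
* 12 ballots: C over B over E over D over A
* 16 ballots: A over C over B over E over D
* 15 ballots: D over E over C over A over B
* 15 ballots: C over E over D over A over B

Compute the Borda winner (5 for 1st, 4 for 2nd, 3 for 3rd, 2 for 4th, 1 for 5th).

C

A: 15×2 + 9×4 + 12×1 + 16×5 + 15×2 + 15×2 = 218
B: 15×1 + 9×5 + 12×4 + 16×3 + 15×1 + 15×1 = 186
C: 15×4 + 9×1 + 12×5 + 16×4 + 15×3 + 15×5 = 313
D: 15×5 + 9×2 + 12×2 + 16×1 + 15×5 + 15×3 = 253
E: 15×3 + 9×3 + 12×3 + 16×2 + 15×4 + 15×4 = 260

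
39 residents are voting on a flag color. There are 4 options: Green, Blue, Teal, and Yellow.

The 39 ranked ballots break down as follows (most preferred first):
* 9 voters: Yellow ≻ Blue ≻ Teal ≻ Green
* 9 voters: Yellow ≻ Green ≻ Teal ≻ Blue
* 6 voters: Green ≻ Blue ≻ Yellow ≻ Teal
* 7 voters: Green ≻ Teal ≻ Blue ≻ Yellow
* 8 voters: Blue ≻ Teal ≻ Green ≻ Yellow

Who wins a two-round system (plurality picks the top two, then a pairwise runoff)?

Round 1 first-place votes: Green 13, Blue 8, Teal 0, Yellow 18. Yellow and Green advance.
Runoff: Yellow is ranked above Green on 18 ballots, Green above Yellow on 21.

Green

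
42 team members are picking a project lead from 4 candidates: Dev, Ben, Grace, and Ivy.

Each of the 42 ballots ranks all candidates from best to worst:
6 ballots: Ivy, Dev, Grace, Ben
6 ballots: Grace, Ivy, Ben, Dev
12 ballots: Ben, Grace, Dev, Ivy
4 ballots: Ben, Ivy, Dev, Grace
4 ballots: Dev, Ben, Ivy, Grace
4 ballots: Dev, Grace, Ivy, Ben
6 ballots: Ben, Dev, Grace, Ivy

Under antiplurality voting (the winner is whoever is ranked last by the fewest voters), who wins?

Dev

Last-place votes: Dev 6, Ben 10, Grace 8, Ivy 18.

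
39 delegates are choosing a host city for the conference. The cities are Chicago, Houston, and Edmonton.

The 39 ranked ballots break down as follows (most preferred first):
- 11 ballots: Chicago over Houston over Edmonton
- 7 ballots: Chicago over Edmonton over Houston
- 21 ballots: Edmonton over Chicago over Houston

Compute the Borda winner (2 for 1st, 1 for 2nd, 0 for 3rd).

Chicago

Chicago: 11×2 + 7×2 + 21×1 = 57
Houston: 11×1 + 7×0 + 21×0 = 11
Edmonton: 11×0 + 7×1 + 21×2 = 49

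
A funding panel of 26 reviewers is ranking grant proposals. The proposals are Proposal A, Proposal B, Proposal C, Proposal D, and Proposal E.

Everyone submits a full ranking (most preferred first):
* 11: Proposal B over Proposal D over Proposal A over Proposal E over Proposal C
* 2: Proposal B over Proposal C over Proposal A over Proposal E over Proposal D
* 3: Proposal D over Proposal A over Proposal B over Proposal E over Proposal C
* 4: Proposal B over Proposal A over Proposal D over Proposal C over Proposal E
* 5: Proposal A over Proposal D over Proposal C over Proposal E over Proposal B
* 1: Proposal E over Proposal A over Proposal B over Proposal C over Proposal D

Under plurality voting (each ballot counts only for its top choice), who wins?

Proposal B

First-place votes: Proposal A 5, Proposal B 17, Proposal C 0, Proposal D 3, Proposal E 1.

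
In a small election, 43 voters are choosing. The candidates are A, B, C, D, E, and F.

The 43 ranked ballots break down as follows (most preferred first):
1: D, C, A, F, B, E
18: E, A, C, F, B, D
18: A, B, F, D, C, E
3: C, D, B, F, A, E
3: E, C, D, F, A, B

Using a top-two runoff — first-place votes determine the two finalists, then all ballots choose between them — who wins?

A

Round 1 first-place votes: A 18, B 0, C 3, D 1, E 21, F 0. E and A advance.
Runoff: E is ranked above A on 21 ballots, A above E on 22.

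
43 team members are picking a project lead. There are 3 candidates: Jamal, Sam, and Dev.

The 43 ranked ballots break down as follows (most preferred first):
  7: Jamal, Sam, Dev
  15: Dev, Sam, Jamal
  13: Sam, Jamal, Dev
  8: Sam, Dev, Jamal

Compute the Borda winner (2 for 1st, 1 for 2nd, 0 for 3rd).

Sam

Jamal: 7×2 + 15×0 + 13×1 + 8×0 = 27
Sam: 7×1 + 15×1 + 13×2 + 8×2 = 64
Dev: 7×0 + 15×2 + 13×0 + 8×1 = 38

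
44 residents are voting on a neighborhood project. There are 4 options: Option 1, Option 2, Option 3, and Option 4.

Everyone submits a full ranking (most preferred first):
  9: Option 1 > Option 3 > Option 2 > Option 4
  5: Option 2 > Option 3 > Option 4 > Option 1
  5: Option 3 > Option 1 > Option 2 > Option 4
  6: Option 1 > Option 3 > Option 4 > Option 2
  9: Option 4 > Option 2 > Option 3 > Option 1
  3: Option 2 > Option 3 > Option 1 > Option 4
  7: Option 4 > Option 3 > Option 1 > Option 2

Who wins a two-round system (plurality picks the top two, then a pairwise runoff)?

Round 1 first-place votes: Option 1 15, Option 2 8, Option 3 5, Option 4 16. Option 4 and Option 1 advance.
Runoff: Option 4 is ranked above Option 1 on 21 ballots, Option 1 above Option 4 on 23.

Option 1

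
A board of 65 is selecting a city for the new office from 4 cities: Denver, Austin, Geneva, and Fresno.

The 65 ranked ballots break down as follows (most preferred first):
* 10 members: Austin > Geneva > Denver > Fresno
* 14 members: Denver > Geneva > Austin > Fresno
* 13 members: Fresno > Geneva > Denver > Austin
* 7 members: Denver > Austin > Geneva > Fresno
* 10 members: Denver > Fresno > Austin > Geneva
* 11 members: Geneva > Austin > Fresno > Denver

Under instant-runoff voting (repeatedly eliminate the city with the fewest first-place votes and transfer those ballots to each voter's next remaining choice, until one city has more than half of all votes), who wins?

Round 1: Denver 31, Austin 10, Geneva 11, Fresno 13. Austin eliminated.
Round 2: Denver 31, Geneva 21, Fresno 13. Fresno eliminated.
Round 3: Denver 31, Geneva 34. Geneva has a majority (≥33).

Geneva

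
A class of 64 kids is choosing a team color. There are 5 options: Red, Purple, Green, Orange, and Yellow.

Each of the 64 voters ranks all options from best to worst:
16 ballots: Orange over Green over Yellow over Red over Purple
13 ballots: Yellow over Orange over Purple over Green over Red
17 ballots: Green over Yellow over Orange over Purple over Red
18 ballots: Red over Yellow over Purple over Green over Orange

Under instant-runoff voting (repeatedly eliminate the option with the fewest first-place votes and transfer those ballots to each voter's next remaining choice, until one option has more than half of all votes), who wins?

Round 1: Red 18, Purple 0, Green 17, Orange 16, Yellow 13. Purple eliminated.
Round 2: Red 18, Green 17, Orange 16, Yellow 13. Yellow eliminated.
Round 3: Red 18, Green 17, Orange 29. Green eliminated.
Round 4: Red 18, Orange 46. Orange has a majority (≥33).

Orange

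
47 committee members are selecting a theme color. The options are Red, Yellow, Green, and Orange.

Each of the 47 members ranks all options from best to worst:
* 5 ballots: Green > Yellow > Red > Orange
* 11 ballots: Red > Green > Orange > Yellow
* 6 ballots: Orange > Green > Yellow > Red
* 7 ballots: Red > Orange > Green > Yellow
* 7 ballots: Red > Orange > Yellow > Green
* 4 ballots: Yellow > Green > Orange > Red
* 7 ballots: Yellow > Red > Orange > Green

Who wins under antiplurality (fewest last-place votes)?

Last-place votes: Red 10, Yellow 18, Green 14, Orange 5.

Orange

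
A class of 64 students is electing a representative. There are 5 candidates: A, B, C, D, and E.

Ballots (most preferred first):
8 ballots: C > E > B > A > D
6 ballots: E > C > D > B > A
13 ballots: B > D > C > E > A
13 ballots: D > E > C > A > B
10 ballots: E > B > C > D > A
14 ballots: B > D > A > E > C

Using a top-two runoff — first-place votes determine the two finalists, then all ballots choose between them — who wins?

E

Round 1 first-place votes: A 0, B 27, C 8, D 13, E 16. B and E advance.
Runoff: B is ranked above E on 27 ballots, E above B on 37.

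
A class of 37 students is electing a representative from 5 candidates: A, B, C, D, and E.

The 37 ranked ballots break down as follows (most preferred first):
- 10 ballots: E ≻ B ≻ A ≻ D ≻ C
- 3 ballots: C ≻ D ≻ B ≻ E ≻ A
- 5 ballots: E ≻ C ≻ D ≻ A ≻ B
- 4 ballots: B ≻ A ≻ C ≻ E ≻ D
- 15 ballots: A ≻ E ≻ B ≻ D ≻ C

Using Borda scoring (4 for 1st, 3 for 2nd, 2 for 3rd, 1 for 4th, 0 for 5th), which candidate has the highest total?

A: 10×2 + 3×0 + 5×1 + 4×3 + 15×4 = 97
B: 10×3 + 3×2 + 5×0 + 4×4 + 15×2 = 82
C: 10×0 + 3×4 + 5×3 + 4×2 + 15×0 = 35
D: 10×1 + 3×3 + 5×2 + 4×0 + 15×1 = 44
E: 10×4 + 3×1 + 5×4 + 4×1 + 15×3 = 112

E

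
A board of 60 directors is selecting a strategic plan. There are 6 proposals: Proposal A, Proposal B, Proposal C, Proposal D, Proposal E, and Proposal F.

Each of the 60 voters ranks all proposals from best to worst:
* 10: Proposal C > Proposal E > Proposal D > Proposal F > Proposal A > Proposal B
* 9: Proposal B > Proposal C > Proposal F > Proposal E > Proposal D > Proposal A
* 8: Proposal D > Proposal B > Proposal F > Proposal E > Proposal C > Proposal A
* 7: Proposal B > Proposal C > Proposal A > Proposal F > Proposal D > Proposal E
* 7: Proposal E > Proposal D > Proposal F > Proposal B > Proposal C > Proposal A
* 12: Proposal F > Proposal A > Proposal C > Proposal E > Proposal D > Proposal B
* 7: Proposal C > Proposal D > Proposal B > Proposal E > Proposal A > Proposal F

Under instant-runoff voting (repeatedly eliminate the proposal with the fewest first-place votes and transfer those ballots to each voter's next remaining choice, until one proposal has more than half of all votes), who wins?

Round 1: Proposal A 0, Proposal B 16, Proposal C 17, Proposal D 8, Proposal E 7, Proposal F 12. Proposal A eliminated.
Round 2: Proposal B 16, Proposal C 17, Proposal D 8, Proposal E 7, Proposal F 12. Proposal E eliminated.
Round 3: Proposal B 16, Proposal C 17, Proposal D 15, Proposal F 12. Proposal F eliminated.
Round 4: Proposal B 16, Proposal C 29, Proposal D 15. Proposal D eliminated.
Round 5: Proposal B 31, Proposal C 29. Proposal B has a majority (≥31).

Proposal B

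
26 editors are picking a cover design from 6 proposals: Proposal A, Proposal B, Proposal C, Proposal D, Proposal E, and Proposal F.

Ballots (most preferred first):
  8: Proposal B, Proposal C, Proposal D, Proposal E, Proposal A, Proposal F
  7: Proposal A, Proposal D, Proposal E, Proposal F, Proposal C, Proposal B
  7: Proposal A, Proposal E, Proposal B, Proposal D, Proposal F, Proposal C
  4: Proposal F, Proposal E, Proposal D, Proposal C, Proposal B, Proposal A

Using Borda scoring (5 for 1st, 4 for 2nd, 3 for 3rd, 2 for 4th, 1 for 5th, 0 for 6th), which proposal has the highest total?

Proposal A: 8×1 + 7×5 + 7×5 + 4×0 = 78
Proposal B: 8×5 + 7×0 + 7×3 + 4×1 = 65
Proposal C: 8×4 + 7×1 + 7×0 + 4×2 = 47
Proposal D: 8×3 + 7×4 + 7×2 + 4×3 = 78
Proposal E: 8×2 + 7×3 + 7×4 + 4×4 = 81
Proposal F: 8×0 + 7×2 + 7×1 + 4×5 = 41

Proposal E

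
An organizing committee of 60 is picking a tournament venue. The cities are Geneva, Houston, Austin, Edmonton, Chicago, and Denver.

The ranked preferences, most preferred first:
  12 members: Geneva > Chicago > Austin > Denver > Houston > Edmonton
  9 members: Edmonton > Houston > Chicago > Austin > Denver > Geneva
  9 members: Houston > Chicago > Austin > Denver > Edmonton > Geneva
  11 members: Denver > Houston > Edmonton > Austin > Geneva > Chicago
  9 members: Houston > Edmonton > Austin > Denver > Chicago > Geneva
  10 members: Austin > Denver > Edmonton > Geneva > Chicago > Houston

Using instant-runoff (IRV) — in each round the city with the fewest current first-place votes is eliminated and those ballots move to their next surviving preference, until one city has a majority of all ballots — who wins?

Round 1: Geneva 12, Houston 18, Austin 10, Edmonton 9, Chicago 0, Denver 11. Chicago eliminated.
Round 2: Geneva 12, Houston 18, Austin 10, Edmonton 9, Denver 11. Edmonton eliminated.
Round 3: Geneva 12, Houston 27, Austin 10, Denver 11. Austin eliminated.
Round 4: Geneva 12, Houston 27, Denver 21. Geneva eliminated.
Round 5: Houston 27, Denver 33. Denver has a majority (≥31).

Denver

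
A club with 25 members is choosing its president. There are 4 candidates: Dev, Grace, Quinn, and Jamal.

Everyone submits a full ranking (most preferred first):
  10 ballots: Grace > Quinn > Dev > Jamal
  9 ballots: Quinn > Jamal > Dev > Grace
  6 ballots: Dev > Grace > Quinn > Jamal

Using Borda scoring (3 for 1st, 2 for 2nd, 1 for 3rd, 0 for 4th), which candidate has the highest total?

Quinn

Dev: 10×1 + 9×1 + 6×3 = 37
Grace: 10×3 + 9×0 + 6×2 = 42
Quinn: 10×2 + 9×3 + 6×1 = 53
Jamal: 10×0 + 9×2 + 6×0 = 18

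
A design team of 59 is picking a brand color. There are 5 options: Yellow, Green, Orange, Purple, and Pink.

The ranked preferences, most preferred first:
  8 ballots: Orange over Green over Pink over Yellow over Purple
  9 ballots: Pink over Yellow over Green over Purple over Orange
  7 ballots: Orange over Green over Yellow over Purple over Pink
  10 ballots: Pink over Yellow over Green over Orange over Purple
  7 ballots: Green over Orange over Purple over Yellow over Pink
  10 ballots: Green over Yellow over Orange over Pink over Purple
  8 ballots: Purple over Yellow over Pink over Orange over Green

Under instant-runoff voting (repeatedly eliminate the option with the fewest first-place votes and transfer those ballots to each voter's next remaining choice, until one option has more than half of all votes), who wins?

Green

Round 1: Yellow 0, Green 17, Orange 15, Purple 8, Pink 19. Yellow eliminated.
Round 2: Green 17, Orange 15, Purple 8, Pink 19. Purple eliminated.
Round 3: Green 17, Orange 15, Pink 27. Orange eliminated.
Round 4: Green 32, Pink 27. Green has a majority (≥30).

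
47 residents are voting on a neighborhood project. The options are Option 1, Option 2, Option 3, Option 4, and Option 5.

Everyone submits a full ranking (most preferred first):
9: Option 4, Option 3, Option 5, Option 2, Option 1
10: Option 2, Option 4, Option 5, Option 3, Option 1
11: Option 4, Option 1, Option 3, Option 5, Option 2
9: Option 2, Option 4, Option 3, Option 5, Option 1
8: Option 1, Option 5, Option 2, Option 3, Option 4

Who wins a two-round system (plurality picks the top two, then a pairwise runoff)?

Round 1 first-place votes: Option 1 8, Option 2 19, Option 3 0, Option 4 20, Option 5 0. Option 4 and Option 2 advance.
Runoff: Option 4 is ranked above Option 2 on 20 ballots, Option 2 above Option 4 on 27.

Option 2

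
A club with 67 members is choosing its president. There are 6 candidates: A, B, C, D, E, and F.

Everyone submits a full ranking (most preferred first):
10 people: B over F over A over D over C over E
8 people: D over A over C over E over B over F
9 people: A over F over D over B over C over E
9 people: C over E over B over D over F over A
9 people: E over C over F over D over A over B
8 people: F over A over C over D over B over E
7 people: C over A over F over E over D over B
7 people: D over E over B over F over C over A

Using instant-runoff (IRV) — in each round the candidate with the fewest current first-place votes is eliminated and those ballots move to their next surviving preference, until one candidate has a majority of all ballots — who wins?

A

Round 1: A 9, B 10, C 16, D 15, E 9, F 8. F eliminated.
Round 2: A 17, B 10, C 16, D 15, E 9. E eliminated.
Round 3: A 17, B 10, C 25, D 15. B eliminated.
Round 4: A 27, C 25, D 15. D eliminated.
Round 5: A 35, C 32. A has a majority (≥34).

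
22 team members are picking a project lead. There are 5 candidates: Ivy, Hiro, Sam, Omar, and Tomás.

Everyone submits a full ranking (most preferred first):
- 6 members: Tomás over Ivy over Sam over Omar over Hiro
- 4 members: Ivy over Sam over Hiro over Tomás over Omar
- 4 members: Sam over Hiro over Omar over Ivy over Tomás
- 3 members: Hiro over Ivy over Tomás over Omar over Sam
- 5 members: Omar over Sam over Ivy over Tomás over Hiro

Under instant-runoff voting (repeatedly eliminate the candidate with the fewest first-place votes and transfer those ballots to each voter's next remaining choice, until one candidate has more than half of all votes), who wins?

Ivy

Round 1: Ivy 4, Hiro 3, Sam 4, Omar 5, Tomás 6. Hiro eliminated.
Round 2: Ivy 7, Sam 4, Omar 5, Tomás 6. Sam eliminated.
Round 3: Ivy 7, Omar 9, Tomás 6. Tomás eliminated.
Round 4: Ivy 13, Omar 9. Ivy has a majority (≥12).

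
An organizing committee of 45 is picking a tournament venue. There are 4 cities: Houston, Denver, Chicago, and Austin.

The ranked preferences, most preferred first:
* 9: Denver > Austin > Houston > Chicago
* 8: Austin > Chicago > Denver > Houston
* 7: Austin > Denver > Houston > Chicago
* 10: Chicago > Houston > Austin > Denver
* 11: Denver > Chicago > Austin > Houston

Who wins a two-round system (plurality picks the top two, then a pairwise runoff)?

Austin

Round 1 first-place votes: Houston 0, Denver 20, Chicago 10, Austin 15. Denver and Austin advance.
Runoff: Denver is ranked above Austin on 20 ballots, Austin above Denver on 25.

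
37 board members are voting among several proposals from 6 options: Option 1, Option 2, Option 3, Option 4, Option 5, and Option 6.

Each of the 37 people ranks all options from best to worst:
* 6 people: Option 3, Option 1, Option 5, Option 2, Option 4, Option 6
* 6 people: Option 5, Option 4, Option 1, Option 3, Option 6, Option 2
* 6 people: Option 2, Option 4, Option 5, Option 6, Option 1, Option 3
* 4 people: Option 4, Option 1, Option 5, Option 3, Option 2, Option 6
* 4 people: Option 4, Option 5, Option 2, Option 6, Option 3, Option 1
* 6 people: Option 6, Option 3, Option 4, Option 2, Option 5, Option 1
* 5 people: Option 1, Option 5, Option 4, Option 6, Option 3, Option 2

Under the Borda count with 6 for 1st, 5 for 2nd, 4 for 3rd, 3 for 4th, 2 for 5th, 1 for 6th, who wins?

Option 1: 6×5 + 6×4 + 6×2 + 4×5 + 4×1 + 6×1 + 5×6 = 126
Option 2: 6×3 + 6×1 + 6×6 + 4×2 + 4×4 + 6×3 + 5×1 = 107
Option 3: 6×6 + 6×3 + 6×1 + 4×3 + 4×2 + 6×5 + 5×2 = 120
Option 4: 6×2 + 6×5 + 6×5 + 4×6 + 4×6 + 6×4 + 5×4 = 164
Option 5: 6×4 + 6×6 + 6×4 + 4×4 + 4×5 + 6×2 + 5×5 = 157
Option 6: 6×1 + 6×2 + 6×3 + 4×1 + 4×3 + 6×6 + 5×3 = 103

Option 4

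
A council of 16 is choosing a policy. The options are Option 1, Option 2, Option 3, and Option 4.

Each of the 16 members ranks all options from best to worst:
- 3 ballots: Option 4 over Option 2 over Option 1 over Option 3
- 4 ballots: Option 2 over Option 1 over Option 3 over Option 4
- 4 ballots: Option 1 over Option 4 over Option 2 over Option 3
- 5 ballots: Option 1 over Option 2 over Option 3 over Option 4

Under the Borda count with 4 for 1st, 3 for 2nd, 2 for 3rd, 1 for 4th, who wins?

Option 1: 3×2 + 4×3 + 4×4 + 5×4 = 54
Option 2: 3×3 + 4×4 + 4×2 + 5×3 = 48
Option 3: 3×1 + 4×2 + 4×1 + 5×2 = 25
Option 4: 3×4 + 4×1 + 4×3 + 5×1 = 33

Option 1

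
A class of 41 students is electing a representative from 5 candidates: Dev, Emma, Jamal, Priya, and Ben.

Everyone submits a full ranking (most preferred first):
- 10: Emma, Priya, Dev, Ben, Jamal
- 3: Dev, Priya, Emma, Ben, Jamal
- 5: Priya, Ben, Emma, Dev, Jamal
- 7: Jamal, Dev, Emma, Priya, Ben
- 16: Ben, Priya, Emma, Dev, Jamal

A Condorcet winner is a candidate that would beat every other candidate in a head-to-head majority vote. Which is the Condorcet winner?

Priya vs Dev: 31–10
Priya vs Emma: 24–17
Priya vs Jamal: 34–7
Priya vs Ben: 25–16
Priya beats every other candidate.

Priya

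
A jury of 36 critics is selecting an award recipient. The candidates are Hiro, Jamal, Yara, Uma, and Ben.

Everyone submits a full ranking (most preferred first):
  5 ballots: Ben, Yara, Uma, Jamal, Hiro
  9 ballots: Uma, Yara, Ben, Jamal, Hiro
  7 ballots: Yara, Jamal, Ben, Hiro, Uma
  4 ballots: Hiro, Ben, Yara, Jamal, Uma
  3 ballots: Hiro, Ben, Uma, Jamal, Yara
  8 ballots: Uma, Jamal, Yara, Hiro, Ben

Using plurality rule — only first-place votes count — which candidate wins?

First-place votes: Hiro 7, Jamal 0, Yara 7, Uma 17, Ben 5.

Uma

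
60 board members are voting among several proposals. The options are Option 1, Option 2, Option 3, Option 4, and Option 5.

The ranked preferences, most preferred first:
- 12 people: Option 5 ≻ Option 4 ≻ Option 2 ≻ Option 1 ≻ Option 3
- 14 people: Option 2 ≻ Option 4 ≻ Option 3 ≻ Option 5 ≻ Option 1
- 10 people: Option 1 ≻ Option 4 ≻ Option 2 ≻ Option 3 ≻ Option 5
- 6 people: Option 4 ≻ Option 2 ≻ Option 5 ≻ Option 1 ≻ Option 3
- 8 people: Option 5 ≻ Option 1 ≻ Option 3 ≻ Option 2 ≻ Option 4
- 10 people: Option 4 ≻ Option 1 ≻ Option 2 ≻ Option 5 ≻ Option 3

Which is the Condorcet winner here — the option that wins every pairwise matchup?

Option 4 vs Option 1: 42–18
Option 4 vs Option 2: 38–22
Option 4 vs Option 3: 52–8
Option 4 vs Option 5: 40–20
Option 4 beats every other option.

Option 4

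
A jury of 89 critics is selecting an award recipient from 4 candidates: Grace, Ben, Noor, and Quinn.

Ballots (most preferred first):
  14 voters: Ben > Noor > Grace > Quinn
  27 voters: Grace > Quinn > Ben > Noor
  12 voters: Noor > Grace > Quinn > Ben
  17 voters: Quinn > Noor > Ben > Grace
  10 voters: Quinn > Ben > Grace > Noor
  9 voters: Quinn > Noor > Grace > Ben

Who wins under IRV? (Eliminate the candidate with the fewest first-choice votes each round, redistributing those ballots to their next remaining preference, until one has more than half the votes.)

Grace

Round 1: Grace 27, Ben 14, Noor 12, Quinn 36. Noor eliminated.
Round 2: Grace 39, Ben 14, Quinn 36. Ben eliminated.
Round 3: Grace 53, Quinn 36. Grace has a majority (≥45).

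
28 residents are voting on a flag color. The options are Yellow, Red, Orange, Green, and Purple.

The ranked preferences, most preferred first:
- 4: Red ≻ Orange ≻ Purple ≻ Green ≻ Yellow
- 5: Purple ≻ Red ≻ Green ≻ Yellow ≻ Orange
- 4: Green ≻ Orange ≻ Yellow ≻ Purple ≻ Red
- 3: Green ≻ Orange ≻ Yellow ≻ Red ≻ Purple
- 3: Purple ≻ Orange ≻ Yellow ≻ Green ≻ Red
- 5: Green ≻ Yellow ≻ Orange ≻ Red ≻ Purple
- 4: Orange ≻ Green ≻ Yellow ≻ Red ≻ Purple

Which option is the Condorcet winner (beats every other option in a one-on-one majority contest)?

Green

Green vs Yellow: 25–3
Green vs Red: 19–9
Green vs Orange: 17–11
Green vs Purple: 16–12
Green beats every other option.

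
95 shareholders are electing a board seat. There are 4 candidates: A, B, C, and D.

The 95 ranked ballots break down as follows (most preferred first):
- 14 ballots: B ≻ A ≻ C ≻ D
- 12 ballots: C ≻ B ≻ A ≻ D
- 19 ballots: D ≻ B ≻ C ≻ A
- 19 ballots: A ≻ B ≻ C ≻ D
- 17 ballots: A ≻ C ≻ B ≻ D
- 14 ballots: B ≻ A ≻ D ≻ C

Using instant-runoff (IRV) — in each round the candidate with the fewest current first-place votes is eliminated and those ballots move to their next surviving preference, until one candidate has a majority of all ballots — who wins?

Round 1: A 36, B 28, C 12, D 19. C eliminated.
Round 2: A 36, B 40, D 19. D eliminated.
Round 3: A 36, B 59. B has a majority (≥48).

B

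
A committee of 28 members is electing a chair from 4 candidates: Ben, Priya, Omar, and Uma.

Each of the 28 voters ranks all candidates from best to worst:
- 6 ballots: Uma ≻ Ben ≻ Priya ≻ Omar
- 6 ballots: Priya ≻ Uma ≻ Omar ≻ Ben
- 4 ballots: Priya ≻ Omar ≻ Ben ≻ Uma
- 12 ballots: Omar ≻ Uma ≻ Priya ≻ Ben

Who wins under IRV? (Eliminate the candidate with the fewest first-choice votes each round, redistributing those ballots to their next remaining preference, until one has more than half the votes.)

Round 1: Ben 0, Priya 10, Omar 12, Uma 6. Ben eliminated.
Round 2: Priya 10, Omar 12, Uma 6. Uma eliminated.
Round 3: Priya 16, Omar 12. Priya has a majority (≥15).

Priya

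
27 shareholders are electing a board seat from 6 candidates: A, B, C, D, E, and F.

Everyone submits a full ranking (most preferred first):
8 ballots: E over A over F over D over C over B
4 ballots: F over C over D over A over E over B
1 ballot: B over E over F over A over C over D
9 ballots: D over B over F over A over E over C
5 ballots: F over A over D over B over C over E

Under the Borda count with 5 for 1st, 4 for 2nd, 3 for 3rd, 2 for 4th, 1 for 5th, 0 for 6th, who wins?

F

A: 8×4 + 4×2 + 1×2 + 9×2 + 5×4 = 80
B: 8×0 + 4×0 + 1×5 + 9×4 + 5×2 = 51
C: 8×1 + 4×4 + 1×1 + 9×0 + 5×1 = 30
D: 8×2 + 4×3 + 1×0 + 9×5 + 5×3 = 88
E: 8×5 + 4×1 + 1×4 + 9×1 + 5×0 = 57
F: 8×3 + 4×5 + 1×3 + 9×3 + 5×5 = 99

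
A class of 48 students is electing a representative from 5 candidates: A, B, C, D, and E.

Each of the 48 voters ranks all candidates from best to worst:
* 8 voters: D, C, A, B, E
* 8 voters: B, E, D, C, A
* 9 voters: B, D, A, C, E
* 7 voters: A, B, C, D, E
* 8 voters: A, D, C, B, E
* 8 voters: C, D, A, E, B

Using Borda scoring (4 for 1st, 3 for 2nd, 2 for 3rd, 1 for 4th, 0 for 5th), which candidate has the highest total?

A: 8×2 + 8×0 + 9×2 + 7×4 + 8×4 + 8×2 = 110
B: 8×1 + 8×4 + 9×4 + 7×3 + 8×1 + 8×0 = 105
C: 8×3 + 8×1 + 9×1 + 7×2 + 8×2 + 8×4 = 103
D: 8×4 + 8×2 + 9×3 + 7×1 + 8×3 + 8×3 = 130
E: 8×0 + 8×3 + 9×0 + 7×0 + 8×0 + 8×1 = 32

D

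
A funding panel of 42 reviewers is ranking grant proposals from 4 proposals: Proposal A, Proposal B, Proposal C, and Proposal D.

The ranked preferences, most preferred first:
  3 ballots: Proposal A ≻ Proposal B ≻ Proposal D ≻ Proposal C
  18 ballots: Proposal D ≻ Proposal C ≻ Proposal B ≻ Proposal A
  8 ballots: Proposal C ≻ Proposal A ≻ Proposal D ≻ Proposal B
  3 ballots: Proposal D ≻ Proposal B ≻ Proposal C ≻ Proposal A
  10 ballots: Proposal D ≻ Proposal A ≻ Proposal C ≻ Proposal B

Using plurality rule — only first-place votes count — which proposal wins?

First-place votes: Proposal A 3, Proposal B 0, Proposal C 8, Proposal D 31.

Proposal D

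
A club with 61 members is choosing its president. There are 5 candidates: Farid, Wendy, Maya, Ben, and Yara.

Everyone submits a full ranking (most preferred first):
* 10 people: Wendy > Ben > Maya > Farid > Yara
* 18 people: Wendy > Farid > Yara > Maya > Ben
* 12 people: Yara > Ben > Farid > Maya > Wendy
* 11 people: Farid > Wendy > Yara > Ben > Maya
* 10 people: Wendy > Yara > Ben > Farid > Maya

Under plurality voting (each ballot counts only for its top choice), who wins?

Wendy

First-place votes: Farid 11, Wendy 38, Maya 0, Ben 0, Yara 12.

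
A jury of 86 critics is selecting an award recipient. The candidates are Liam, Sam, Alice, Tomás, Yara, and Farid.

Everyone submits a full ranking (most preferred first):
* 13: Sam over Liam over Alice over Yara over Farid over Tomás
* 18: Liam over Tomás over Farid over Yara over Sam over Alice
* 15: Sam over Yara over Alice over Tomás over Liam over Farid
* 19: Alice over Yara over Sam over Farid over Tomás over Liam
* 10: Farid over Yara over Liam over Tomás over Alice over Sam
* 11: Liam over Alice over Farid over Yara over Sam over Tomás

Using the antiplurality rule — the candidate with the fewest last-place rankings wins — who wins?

Yara

Last-place votes: Liam 19, Sam 10, Alice 18, Tomás 24, Yara 0, Farid 15.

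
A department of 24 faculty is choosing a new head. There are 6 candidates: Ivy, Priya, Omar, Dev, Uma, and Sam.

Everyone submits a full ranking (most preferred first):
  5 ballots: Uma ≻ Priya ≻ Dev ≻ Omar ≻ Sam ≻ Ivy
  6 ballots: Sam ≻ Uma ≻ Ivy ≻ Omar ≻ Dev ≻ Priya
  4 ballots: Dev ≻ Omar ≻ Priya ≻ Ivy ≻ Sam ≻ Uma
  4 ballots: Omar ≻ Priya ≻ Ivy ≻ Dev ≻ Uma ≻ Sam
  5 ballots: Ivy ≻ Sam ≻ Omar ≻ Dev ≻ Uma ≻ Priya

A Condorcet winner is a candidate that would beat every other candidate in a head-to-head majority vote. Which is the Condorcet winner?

Omar

Omar vs Ivy: 13–11
Omar vs Priya: 19–5
Omar vs Dev: 15–9
Omar vs Uma: 13–11
Omar vs Sam: 13–11
Omar beats every other candidate.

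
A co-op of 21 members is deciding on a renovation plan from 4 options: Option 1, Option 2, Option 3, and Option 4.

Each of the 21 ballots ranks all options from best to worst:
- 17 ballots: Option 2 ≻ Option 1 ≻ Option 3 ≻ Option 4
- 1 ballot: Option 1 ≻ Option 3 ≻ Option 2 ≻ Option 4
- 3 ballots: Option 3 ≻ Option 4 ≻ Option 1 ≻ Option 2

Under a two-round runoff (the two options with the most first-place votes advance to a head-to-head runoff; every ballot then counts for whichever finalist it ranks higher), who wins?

Round 1 first-place votes: Option 1 1, Option 2 17, Option 3 3, Option 4 0. Option 2 and Option 3 advance.
Runoff: Option 2 is ranked above Option 3 on 17 ballots, Option 3 above Option 2 on 4.

Option 2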